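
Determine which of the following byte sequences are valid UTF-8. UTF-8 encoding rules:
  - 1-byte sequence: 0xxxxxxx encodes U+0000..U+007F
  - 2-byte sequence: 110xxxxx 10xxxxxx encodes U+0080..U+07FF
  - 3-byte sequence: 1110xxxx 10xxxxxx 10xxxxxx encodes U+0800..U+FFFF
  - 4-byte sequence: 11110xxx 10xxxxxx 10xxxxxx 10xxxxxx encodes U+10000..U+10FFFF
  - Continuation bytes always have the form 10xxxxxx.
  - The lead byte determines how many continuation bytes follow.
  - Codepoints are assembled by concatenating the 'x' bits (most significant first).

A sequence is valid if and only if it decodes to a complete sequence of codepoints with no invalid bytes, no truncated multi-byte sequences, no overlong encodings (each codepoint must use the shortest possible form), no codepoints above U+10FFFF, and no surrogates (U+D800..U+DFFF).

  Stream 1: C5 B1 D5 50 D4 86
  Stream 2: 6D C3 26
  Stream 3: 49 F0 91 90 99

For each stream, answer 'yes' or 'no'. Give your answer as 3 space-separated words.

Answer: no no yes

Derivation:
Stream 1: error at byte offset 3. INVALID
Stream 2: error at byte offset 2. INVALID
Stream 3: decodes cleanly. VALID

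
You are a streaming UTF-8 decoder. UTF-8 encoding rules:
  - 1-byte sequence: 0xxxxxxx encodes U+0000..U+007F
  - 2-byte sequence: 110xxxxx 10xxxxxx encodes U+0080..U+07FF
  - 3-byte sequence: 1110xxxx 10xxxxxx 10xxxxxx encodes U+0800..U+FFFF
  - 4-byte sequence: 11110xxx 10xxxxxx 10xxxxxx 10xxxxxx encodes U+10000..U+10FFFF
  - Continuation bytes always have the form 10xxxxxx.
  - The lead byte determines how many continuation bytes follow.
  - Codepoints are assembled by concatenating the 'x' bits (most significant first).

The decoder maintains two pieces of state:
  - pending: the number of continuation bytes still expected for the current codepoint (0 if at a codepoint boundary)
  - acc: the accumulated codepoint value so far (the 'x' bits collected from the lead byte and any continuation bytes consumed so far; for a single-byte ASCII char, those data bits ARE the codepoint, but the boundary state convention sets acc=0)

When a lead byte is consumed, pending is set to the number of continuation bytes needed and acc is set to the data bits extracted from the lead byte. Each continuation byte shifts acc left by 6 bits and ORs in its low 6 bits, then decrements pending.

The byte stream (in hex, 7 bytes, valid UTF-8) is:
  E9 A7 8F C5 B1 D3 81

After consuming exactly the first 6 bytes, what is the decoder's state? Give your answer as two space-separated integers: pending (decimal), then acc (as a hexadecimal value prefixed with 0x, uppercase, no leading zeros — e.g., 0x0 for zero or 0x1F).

Byte[0]=E9: 3-byte lead. pending=2, acc=0x9
Byte[1]=A7: continuation. acc=(acc<<6)|0x27=0x267, pending=1
Byte[2]=8F: continuation. acc=(acc<<6)|0x0F=0x99CF, pending=0
Byte[3]=C5: 2-byte lead. pending=1, acc=0x5
Byte[4]=B1: continuation. acc=(acc<<6)|0x31=0x171, pending=0
Byte[5]=D3: 2-byte lead. pending=1, acc=0x13

Answer: 1 0x13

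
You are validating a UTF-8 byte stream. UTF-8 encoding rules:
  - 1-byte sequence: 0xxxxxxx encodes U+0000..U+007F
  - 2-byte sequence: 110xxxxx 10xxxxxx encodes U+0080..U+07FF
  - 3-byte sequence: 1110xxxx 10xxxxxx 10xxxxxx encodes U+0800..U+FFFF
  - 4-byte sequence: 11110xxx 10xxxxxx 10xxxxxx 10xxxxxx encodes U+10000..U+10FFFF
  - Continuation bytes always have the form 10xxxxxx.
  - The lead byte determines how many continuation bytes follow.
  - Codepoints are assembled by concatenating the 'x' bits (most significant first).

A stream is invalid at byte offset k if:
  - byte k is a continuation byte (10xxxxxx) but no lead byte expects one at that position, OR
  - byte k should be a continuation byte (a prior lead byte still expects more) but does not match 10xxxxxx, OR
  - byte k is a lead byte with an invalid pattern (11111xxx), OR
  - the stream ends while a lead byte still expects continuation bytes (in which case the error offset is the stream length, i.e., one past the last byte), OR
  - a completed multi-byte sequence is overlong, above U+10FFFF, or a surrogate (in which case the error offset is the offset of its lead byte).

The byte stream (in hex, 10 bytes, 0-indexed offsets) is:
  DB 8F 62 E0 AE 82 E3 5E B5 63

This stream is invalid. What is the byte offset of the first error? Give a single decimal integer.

Byte[0]=DB: 2-byte lead, need 1 cont bytes. acc=0x1B
Byte[1]=8F: continuation. acc=(acc<<6)|0x0F=0x6CF
Completed: cp=U+06CF (starts at byte 0)
Byte[2]=62: 1-byte ASCII. cp=U+0062
Byte[3]=E0: 3-byte lead, need 2 cont bytes. acc=0x0
Byte[4]=AE: continuation. acc=(acc<<6)|0x2E=0x2E
Byte[5]=82: continuation. acc=(acc<<6)|0x02=0xB82
Completed: cp=U+0B82 (starts at byte 3)
Byte[6]=E3: 3-byte lead, need 2 cont bytes. acc=0x3
Byte[7]=5E: expected 10xxxxxx continuation. INVALID

Answer: 7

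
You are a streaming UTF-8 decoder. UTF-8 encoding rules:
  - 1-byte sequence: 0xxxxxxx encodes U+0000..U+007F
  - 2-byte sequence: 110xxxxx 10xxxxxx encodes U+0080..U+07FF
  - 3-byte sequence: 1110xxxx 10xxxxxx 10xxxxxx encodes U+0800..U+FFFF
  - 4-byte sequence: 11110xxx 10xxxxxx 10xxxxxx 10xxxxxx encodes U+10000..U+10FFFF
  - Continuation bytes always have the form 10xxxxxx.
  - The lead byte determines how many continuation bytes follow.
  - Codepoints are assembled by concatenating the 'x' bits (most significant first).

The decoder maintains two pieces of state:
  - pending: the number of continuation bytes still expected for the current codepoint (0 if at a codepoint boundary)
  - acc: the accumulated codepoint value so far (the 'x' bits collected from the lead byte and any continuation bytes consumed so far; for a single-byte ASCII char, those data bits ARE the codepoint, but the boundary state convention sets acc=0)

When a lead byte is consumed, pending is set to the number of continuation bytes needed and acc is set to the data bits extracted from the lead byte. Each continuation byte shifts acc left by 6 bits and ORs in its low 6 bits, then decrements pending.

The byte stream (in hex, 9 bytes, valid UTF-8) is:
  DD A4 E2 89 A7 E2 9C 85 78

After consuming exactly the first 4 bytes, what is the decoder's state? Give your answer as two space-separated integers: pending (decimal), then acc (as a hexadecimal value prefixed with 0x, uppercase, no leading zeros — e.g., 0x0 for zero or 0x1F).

Byte[0]=DD: 2-byte lead. pending=1, acc=0x1D
Byte[1]=A4: continuation. acc=(acc<<6)|0x24=0x764, pending=0
Byte[2]=E2: 3-byte lead. pending=2, acc=0x2
Byte[3]=89: continuation. acc=(acc<<6)|0x09=0x89, pending=1

Answer: 1 0x89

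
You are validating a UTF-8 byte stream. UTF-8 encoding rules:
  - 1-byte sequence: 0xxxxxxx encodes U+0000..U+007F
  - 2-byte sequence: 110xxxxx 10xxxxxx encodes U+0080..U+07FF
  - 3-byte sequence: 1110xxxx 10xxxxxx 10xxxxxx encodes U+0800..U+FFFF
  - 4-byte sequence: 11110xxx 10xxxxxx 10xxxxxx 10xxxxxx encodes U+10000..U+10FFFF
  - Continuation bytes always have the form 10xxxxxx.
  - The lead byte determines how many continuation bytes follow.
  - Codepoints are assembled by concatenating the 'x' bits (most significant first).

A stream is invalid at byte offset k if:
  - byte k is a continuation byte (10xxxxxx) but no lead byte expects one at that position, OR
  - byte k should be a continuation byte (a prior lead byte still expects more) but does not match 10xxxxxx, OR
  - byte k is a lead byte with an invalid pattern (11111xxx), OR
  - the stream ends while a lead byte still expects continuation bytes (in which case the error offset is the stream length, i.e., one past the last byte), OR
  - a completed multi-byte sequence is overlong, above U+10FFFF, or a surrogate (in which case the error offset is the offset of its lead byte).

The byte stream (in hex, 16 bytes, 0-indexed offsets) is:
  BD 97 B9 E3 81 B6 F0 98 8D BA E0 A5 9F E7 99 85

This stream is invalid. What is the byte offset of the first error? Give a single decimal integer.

Answer: 0

Derivation:
Byte[0]=BD: INVALID lead byte (not 0xxx/110x/1110/11110)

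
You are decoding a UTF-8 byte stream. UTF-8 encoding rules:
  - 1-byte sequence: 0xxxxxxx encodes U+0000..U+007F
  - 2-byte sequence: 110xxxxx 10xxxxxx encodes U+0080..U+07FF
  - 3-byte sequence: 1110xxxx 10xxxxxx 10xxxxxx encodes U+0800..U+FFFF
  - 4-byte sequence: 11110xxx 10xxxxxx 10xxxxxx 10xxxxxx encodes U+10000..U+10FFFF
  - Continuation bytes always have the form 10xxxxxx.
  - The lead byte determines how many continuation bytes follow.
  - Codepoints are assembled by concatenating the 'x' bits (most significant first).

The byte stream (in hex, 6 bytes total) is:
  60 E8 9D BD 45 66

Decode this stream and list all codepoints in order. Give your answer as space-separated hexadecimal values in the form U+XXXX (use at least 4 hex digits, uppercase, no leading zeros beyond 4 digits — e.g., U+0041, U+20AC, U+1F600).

Answer: U+0060 U+877D U+0045 U+0066

Derivation:
Byte[0]=60: 1-byte ASCII. cp=U+0060
Byte[1]=E8: 3-byte lead, need 2 cont bytes. acc=0x8
Byte[2]=9D: continuation. acc=(acc<<6)|0x1D=0x21D
Byte[3]=BD: continuation. acc=(acc<<6)|0x3D=0x877D
Completed: cp=U+877D (starts at byte 1)
Byte[4]=45: 1-byte ASCII. cp=U+0045
Byte[5]=66: 1-byte ASCII. cp=U+0066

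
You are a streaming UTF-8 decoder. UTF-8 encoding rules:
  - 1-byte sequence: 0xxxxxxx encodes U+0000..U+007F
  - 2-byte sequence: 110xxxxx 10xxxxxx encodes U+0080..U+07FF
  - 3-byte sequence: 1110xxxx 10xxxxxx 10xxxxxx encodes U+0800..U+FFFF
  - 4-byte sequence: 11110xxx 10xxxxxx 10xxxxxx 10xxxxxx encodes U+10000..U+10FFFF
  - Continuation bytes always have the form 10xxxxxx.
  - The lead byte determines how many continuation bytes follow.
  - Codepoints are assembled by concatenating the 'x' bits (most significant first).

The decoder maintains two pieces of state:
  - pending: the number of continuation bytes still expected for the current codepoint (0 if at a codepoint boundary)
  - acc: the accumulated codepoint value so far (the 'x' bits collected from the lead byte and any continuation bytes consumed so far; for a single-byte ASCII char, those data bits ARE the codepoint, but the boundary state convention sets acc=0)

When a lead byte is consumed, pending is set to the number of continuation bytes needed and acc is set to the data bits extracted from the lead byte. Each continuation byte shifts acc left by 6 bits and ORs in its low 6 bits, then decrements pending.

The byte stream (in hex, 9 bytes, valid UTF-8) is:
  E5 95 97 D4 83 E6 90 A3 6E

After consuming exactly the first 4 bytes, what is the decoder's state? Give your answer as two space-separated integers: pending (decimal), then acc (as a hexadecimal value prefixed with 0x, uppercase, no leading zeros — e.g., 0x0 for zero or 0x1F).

Byte[0]=E5: 3-byte lead. pending=2, acc=0x5
Byte[1]=95: continuation. acc=(acc<<6)|0x15=0x155, pending=1
Byte[2]=97: continuation. acc=(acc<<6)|0x17=0x5557, pending=0
Byte[3]=D4: 2-byte lead. pending=1, acc=0x14

Answer: 1 0x14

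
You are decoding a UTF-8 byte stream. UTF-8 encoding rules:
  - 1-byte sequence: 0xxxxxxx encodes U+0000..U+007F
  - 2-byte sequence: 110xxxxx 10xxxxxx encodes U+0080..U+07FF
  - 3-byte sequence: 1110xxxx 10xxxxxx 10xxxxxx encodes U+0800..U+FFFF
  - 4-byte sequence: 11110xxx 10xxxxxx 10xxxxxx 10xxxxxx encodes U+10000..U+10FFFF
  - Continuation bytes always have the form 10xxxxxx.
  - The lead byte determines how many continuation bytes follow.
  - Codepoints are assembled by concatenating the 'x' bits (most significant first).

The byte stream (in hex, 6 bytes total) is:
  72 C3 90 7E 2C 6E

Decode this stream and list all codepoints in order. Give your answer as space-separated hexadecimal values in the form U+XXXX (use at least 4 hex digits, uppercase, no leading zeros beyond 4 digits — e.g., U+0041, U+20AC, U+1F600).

Byte[0]=72: 1-byte ASCII. cp=U+0072
Byte[1]=C3: 2-byte lead, need 1 cont bytes. acc=0x3
Byte[2]=90: continuation. acc=(acc<<6)|0x10=0xD0
Completed: cp=U+00D0 (starts at byte 1)
Byte[3]=7E: 1-byte ASCII. cp=U+007E
Byte[4]=2C: 1-byte ASCII. cp=U+002C
Byte[5]=6E: 1-byte ASCII. cp=U+006E

Answer: U+0072 U+00D0 U+007E U+002C U+006E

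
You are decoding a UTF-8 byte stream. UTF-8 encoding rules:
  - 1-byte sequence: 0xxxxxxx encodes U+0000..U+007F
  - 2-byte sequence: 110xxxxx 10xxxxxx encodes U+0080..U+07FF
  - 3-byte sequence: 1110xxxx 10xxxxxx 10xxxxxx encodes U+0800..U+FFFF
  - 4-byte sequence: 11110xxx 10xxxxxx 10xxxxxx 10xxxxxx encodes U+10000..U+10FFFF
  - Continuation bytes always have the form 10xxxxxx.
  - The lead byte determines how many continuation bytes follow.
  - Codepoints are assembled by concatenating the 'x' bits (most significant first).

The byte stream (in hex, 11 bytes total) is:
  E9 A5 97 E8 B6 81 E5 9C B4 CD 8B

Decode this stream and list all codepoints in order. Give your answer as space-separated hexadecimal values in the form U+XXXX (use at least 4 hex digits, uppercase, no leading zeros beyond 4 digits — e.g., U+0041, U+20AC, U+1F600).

Byte[0]=E9: 3-byte lead, need 2 cont bytes. acc=0x9
Byte[1]=A5: continuation. acc=(acc<<6)|0x25=0x265
Byte[2]=97: continuation. acc=(acc<<6)|0x17=0x9957
Completed: cp=U+9957 (starts at byte 0)
Byte[3]=E8: 3-byte lead, need 2 cont bytes. acc=0x8
Byte[4]=B6: continuation. acc=(acc<<6)|0x36=0x236
Byte[5]=81: continuation. acc=(acc<<6)|0x01=0x8D81
Completed: cp=U+8D81 (starts at byte 3)
Byte[6]=E5: 3-byte lead, need 2 cont bytes. acc=0x5
Byte[7]=9C: continuation. acc=(acc<<6)|0x1C=0x15C
Byte[8]=B4: continuation. acc=(acc<<6)|0x34=0x5734
Completed: cp=U+5734 (starts at byte 6)
Byte[9]=CD: 2-byte lead, need 1 cont bytes. acc=0xD
Byte[10]=8B: continuation. acc=(acc<<6)|0x0B=0x34B
Completed: cp=U+034B (starts at byte 9)

Answer: U+9957 U+8D81 U+5734 U+034B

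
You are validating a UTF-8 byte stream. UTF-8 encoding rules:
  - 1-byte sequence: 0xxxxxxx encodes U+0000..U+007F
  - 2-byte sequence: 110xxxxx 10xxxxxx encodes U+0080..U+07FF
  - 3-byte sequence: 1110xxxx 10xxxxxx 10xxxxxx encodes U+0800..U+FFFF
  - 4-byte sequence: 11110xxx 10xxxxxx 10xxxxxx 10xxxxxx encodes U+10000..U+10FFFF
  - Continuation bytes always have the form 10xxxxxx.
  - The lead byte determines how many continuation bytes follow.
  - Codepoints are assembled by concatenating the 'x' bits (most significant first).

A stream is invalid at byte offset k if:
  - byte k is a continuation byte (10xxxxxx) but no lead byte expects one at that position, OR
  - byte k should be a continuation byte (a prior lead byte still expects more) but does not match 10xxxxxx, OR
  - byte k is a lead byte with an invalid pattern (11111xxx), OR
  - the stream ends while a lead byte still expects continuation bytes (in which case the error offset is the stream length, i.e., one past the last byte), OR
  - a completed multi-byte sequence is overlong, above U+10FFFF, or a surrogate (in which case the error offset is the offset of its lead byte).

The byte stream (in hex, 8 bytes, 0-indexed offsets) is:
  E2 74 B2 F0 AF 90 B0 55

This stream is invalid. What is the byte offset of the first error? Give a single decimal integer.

Answer: 1

Derivation:
Byte[0]=E2: 3-byte lead, need 2 cont bytes. acc=0x2
Byte[1]=74: expected 10xxxxxx continuation. INVALID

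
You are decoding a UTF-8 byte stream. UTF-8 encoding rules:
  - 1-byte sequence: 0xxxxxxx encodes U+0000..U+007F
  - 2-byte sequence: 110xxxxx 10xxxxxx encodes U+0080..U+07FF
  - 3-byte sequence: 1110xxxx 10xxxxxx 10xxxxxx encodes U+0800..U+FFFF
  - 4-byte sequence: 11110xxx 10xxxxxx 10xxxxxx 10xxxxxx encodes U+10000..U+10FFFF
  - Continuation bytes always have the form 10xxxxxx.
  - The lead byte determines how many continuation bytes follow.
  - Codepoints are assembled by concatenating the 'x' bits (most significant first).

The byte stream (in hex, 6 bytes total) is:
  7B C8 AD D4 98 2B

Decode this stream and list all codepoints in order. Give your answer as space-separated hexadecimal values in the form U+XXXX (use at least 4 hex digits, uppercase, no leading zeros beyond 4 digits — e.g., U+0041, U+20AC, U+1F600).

Byte[0]=7B: 1-byte ASCII. cp=U+007B
Byte[1]=C8: 2-byte lead, need 1 cont bytes. acc=0x8
Byte[2]=AD: continuation. acc=(acc<<6)|0x2D=0x22D
Completed: cp=U+022D (starts at byte 1)
Byte[3]=D4: 2-byte lead, need 1 cont bytes. acc=0x14
Byte[4]=98: continuation. acc=(acc<<6)|0x18=0x518
Completed: cp=U+0518 (starts at byte 3)
Byte[5]=2B: 1-byte ASCII. cp=U+002B

Answer: U+007B U+022D U+0518 U+002B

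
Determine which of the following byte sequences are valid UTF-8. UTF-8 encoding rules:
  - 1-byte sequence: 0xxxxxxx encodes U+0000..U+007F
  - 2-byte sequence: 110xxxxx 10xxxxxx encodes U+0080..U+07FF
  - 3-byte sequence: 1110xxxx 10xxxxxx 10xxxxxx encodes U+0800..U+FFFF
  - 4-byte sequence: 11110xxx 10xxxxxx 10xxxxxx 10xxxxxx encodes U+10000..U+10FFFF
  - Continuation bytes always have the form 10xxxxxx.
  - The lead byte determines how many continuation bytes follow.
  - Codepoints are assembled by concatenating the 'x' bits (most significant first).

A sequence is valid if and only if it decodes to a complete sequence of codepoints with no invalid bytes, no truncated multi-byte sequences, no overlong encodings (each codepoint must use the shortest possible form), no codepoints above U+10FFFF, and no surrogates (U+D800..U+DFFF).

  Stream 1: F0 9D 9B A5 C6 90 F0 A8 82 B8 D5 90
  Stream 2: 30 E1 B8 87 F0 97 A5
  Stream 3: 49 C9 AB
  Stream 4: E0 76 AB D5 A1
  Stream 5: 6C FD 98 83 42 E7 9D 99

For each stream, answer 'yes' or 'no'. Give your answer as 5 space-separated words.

Stream 1: decodes cleanly. VALID
Stream 2: error at byte offset 7. INVALID
Stream 3: decodes cleanly. VALID
Stream 4: error at byte offset 1. INVALID
Stream 5: error at byte offset 1. INVALID

Answer: yes no yes no no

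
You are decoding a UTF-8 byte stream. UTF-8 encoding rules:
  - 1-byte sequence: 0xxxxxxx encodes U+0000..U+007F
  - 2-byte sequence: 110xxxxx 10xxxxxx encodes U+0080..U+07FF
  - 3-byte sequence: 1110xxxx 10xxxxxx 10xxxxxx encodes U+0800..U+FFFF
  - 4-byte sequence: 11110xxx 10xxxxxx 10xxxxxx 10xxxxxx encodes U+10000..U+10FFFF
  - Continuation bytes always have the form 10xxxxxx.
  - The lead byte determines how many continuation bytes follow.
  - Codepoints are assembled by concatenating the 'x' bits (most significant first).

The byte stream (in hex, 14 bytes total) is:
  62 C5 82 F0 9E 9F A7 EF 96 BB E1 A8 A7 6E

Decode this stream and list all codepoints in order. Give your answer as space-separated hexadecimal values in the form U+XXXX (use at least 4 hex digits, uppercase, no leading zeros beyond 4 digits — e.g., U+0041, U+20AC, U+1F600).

Answer: U+0062 U+0142 U+1E7E7 U+F5BB U+1A27 U+006E

Derivation:
Byte[0]=62: 1-byte ASCII. cp=U+0062
Byte[1]=C5: 2-byte lead, need 1 cont bytes. acc=0x5
Byte[2]=82: continuation. acc=(acc<<6)|0x02=0x142
Completed: cp=U+0142 (starts at byte 1)
Byte[3]=F0: 4-byte lead, need 3 cont bytes. acc=0x0
Byte[4]=9E: continuation. acc=(acc<<6)|0x1E=0x1E
Byte[5]=9F: continuation. acc=(acc<<6)|0x1F=0x79F
Byte[6]=A7: continuation. acc=(acc<<6)|0x27=0x1E7E7
Completed: cp=U+1E7E7 (starts at byte 3)
Byte[7]=EF: 3-byte lead, need 2 cont bytes. acc=0xF
Byte[8]=96: continuation. acc=(acc<<6)|0x16=0x3D6
Byte[9]=BB: continuation. acc=(acc<<6)|0x3B=0xF5BB
Completed: cp=U+F5BB (starts at byte 7)
Byte[10]=E1: 3-byte lead, need 2 cont bytes. acc=0x1
Byte[11]=A8: continuation. acc=(acc<<6)|0x28=0x68
Byte[12]=A7: continuation. acc=(acc<<6)|0x27=0x1A27
Completed: cp=U+1A27 (starts at byte 10)
Byte[13]=6E: 1-byte ASCII. cp=U+006E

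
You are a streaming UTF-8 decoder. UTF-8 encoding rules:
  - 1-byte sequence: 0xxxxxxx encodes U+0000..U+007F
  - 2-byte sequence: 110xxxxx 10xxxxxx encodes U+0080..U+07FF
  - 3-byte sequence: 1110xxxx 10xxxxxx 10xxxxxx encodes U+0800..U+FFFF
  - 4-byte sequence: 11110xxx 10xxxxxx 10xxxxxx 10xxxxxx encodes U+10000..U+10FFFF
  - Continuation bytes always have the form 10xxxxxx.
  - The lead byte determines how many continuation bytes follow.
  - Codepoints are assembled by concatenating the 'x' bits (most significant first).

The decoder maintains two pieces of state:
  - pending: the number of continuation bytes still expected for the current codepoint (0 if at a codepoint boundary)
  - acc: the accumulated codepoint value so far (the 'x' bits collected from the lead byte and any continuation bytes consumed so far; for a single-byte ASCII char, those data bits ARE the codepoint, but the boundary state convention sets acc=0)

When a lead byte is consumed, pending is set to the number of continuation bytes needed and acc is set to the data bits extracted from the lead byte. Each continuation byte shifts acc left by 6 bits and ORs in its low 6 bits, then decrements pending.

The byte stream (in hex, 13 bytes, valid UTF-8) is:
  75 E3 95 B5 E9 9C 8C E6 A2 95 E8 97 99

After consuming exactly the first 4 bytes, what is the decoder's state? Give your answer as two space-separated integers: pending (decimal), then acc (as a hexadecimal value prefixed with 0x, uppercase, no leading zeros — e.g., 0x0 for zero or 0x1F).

Answer: 0 0x3575

Derivation:
Byte[0]=75: 1-byte. pending=0, acc=0x0
Byte[1]=E3: 3-byte lead. pending=2, acc=0x3
Byte[2]=95: continuation. acc=(acc<<6)|0x15=0xD5, pending=1
Byte[3]=B5: continuation. acc=(acc<<6)|0x35=0x3575, pending=0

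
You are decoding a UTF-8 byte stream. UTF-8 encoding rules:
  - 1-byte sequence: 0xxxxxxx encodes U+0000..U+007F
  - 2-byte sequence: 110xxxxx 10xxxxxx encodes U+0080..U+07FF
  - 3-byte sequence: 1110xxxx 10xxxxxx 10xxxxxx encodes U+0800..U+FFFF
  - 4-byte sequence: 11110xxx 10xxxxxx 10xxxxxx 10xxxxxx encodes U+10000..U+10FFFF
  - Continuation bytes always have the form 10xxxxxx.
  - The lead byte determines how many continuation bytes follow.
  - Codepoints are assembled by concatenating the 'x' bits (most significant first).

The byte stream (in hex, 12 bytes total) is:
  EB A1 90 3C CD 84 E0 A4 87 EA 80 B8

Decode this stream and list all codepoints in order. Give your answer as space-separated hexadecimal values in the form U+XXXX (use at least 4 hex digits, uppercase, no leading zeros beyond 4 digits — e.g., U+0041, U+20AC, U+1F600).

Answer: U+B850 U+003C U+0344 U+0907 U+A038

Derivation:
Byte[0]=EB: 3-byte lead, need 2 cont bytes. acc=0xB
Byte[1]=A1: continuation. acc=(acc<<6)|0x21=0x2E1
Byte[2]=90: continuation. acc=(acc<<6)|0x10=0xB850
Completed: cp=U+B850 (starts at byte 0)
Byte[3]=3C: 1-byte ASCII. cp=U+003C
Byte[4]=CD: 2-byte lead, need 1 cont bytes. acc=0xD
Byte[5]=84: continuation. acc=(acc<<6)|0x04=0x344
Completed: cp=U+0344 (starts at byte 4)
Byte[6]=E0: 3-byte lead, need 2 cont bytes. acc=0x0
Byte[7]=A4: continuation. acc=(acc<<6)|0x24=0x24
Byte[8]=87: continuation. acc=(acc<<6)|0x07=0x907
Completed: cp=U+0907 (starts at byte 6)
Byte[9]=EA: 3-byte lead, need 2 cont bytes. acc=0xA
Byte[10]=80: continuation. acc=(acc<<6)|0x00=0x280
Byte[11]=B8: continuation. acc=(acc<<6)|0x38=0xA038
Completed: cp=U+A038 (starts at byte 9)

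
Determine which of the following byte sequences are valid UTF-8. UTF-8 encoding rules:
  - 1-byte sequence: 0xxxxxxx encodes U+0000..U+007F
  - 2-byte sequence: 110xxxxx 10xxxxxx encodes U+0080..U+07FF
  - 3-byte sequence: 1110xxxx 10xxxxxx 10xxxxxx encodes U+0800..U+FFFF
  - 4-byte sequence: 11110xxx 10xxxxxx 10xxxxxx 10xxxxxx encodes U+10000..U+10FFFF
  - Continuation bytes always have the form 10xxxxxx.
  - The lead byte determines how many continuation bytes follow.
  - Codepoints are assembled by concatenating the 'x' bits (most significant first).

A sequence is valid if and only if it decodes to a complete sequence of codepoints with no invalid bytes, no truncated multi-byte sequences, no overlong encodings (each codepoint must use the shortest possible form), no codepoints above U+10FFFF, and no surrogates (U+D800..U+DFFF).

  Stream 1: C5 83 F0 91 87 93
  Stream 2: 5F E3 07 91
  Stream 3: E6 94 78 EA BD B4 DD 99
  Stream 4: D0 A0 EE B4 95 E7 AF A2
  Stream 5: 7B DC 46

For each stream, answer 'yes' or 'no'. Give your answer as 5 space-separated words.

Stream 1: decodes cleanly. VALID
Stream 2: error at byte offset 2. INVALID
Stream 3: error at byte offset 2. INVALID
Stream 4: decodes cleanly. VALID
Stream 5: error at byte offset 2. INVALID

Answer: yes no no yes no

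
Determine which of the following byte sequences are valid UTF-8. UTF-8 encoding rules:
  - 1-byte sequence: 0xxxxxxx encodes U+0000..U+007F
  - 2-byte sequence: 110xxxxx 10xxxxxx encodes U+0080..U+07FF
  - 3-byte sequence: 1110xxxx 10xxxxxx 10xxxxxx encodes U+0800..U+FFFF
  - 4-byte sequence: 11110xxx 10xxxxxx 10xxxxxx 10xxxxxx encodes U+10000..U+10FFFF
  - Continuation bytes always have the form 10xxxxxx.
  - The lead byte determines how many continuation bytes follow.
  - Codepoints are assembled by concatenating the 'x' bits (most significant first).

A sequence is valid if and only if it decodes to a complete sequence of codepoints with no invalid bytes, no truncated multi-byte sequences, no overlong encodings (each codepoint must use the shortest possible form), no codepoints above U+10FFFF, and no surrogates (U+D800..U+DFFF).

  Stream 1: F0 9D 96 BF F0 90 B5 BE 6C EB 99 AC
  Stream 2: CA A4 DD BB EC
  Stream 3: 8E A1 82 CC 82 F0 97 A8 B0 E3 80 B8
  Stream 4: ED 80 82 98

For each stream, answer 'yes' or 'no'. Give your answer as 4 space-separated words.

Stream 1: decodes cleanly. VALID
Stream 2: error at byte offset 5. INVALID
Stream 3: error at byte offset 0. INVALID
Stream 4: error at byte offset 3. INVALID

Answer: yes no no no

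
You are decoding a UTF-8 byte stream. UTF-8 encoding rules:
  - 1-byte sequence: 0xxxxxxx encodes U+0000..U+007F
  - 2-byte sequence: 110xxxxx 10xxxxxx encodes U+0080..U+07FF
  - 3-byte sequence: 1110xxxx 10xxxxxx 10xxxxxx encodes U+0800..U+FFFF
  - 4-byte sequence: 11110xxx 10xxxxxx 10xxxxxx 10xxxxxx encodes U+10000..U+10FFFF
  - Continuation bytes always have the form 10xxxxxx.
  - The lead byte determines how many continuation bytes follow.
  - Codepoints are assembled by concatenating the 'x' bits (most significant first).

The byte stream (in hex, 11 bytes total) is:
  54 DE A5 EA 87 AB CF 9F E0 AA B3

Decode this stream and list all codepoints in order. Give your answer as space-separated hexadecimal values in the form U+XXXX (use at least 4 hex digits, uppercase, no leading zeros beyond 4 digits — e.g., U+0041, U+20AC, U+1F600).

Byte[0]=54: 1-byte ASCII. cp=U+0054
Byte[1]=DE: 2-byte lead, need 1 cont bytes. acc=0x1E
Byte[2]=A5: continuation. acc=(acc<<6)|0x25=0x7A5
Completed: cp=U+07A5 (starts at byte 1)
Byte[3]=EA: 3-byte lead, need 2 cont bytes. acc=0xA
Byte[4]=87: continuation. acc=(acc<<6)|0x07=0x287
Byte[5]=AB: continuation. acc=(acc<<6)|0x2B=0xA1EB
Completed: cp=U+A1EB (starts at byte 3)
Byte[6]=CF: 2-byte lead, need 1 cont bytes. acc=0xF
Byte[7]=9F: continuation. acc=(acc<<6)|0x1F=0x3DF
Completed: cp=U+03DF (starts at byte 6)
Byte[8]=E0: 3-byte lead, need 2 cont bytes. acc=0x0
Byte[9]=AA: continuation. acc=(acc<<6)|0x2A=0x2A
Byte[10]=B3: continuation. acc=(acc<<6)|0x33=0xAB3
Completed: cp=U+0AB3 (starts at byte 8)

Answer: U+0054 U+07A5 U+A1EB U+03DF U+0AB3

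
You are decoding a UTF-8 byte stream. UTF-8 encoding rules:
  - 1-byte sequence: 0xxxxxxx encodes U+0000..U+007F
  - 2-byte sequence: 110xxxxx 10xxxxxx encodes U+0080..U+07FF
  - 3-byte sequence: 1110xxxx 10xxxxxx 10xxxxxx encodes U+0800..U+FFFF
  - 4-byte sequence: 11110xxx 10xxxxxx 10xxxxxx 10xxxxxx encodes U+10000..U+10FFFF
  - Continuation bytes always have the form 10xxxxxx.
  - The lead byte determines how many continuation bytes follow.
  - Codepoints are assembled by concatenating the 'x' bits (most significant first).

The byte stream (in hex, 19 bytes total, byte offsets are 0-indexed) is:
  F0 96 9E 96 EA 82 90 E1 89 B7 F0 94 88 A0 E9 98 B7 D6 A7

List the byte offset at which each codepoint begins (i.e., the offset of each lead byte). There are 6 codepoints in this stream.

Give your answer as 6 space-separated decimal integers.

Answer: 0 4 7 10 14 17

Derivation:
Byte[0]=F0: 4-byte lead, need 3 cont bytes. acc=0x0
Byte[1]=96: continuation. acc=(acc<<6)|0x16=0x16
Byte[2]=9E: continuation. acc=(acc<<6)|0x1E=0x59E
Byte[3]=96: continuation. acc=(acc<<6)|0x16=0x16796
Completed: cp=U+16796 (starts at byte 0)
Byte[4]=EA: 3-byte lead, need 2 cont bytes. acc=0xA
Byte[5]=82: continuation. acc=(acc<<6)|0x02=0x282
Byte[6]=90: continuation. acc=(acc<<6)|0x10=0xA090
Completed: cp=U+A090 (starts at byte 4)
Byte[7]=E1: 3-byte lead, need 2 cont bytes. acc=0x1
Byte[8]=89: continuation. acc=(acc<<6)|0x09=0x49
Byte[9]=B7: continuation. acc=(acc<<6)|0x37=0x1277
Completed: cp=U+1277 (starts at byte 7)
Byte[10]=F0: 4-byte lead, need 3 cont bytes. acc=0x0
Byte[11]=94: continuation. acc=(acc<<6)|0x14=0x14
Byte[12]=88: continuation. acc=(acc<<6)|0x08=0x508
Byte[13]=A0: continuation. acc=(acc<<6)|0x20=0x14220
Completed: cp=U+14220 (starts at byte 10)
Byte[14]=E9: 3-byte lead, need 2 cont bytes. acc=0x9
Byte[15]=98: continuation. acc=(acc<<6)|0x18=0x258
Byte[16]=B7: continuation. acc=(acc<<6)|0x37=0x9637
Completed: cp=U+9637 (starts at byte 14)
Byte[17]=D6: 2-byte lead, need 1 cont bytes. acc=0x16
Byte[18]=A7: continuation. acc=(acc<<6)|0x27=0x5A7
Completed: cp=U+05A7 (starts at byte 17)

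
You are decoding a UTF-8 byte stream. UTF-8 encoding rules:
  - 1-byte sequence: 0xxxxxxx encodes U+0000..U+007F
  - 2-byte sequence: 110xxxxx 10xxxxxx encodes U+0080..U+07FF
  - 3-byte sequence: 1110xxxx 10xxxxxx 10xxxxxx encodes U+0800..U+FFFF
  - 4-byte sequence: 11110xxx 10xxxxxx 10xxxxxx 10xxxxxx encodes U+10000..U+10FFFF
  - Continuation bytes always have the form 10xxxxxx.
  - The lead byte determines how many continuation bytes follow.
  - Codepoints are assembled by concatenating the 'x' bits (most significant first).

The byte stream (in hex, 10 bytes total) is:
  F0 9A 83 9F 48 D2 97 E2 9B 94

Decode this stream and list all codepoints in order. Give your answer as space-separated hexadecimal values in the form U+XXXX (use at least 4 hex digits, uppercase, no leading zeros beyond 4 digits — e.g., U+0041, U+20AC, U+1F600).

Byte[0]=F0: 4-byte lead, need 3 cont bytes. acc=0x0
Byte[1]=9A: continuation. acc=(acc<<6)|0x1A=0x1A
Byte[2]=83: continuation. acc=(acc<<6)|0x03=0x683
Byte[3]=9F: continuation. acc=(acc<<6)|0x1F=0x1A0DF
Completed: cp=U+1A0DF (starts at byte 0)
Byte[4]=48: 1-byte ASCII. cp=U+0048
Byte[5]=D2: 2-byte lead, need 1 cont bytes. acc=0x12
Byte[6]=97: continuation. acc=(acc<<6)|0x17=0x497
Completed: cp=U+0497 (starts at byte 5)
Byte[7]=E2: 3-byte lead, need 2 cont bytes. acc=0x2
Byte[8]=9B: continuation. acc=(acc<<6)|0x1B=0x9B
Byte[9]=94: continuation. acc=(acc<<6)|0x14=0x26D4
Completed: cp=U+26D4 (starts at byte 7)

Answer: U+1A0DF U+0048 U+0497 U+26D4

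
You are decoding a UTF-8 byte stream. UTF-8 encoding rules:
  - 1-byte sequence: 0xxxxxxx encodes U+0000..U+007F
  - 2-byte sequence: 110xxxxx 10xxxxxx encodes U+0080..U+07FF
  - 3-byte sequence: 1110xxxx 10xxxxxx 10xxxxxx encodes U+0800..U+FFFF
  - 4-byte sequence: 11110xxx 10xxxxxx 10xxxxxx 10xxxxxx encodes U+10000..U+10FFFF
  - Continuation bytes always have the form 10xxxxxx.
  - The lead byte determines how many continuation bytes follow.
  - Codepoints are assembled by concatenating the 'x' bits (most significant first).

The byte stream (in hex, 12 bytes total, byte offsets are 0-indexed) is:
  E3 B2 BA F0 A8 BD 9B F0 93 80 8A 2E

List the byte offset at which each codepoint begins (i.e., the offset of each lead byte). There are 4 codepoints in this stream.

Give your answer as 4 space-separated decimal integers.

Answer: 0 3 7 11

Derivation:
Byte[0]=E3: 3-byte lead, need 2 cont bytes. acc=0x3
Byte[1]=B2: continuation. acc=(acc<<6)|0x32=0xF2
Byte[2]=BA: continuation. acc=(acc<<6)|0x3A=0x3CBA
Completed: cp=U+3CBA (starts at byte 0)
Byte[3]=F0: 4-byte lead, need 3 cont bytes. acc=0x0
Byte[4]=A8: continuation. acc=(acc<<6)|0x28=0x28
Byte[5]=BD: continuation. acc=(acc<<6)|0x3D=0xA3D
Byte[6]=9B: continuation. acc=(acc<<6)|0x1B=0x28F5B
Completed: cp=U+28F5B (starts at byte 3)
Byte[7]=F0: 4-byte lead, need 3 cont bytes. acc=0x0
Byte[8]=93: continuation. acc=(acc<<6)|0x13=0x13
Byte[9]=80: continuation. acc=(acc<<6)|0x00=0x4C0
Byte[10]=8A: continuation. acc=(acc<<6)|0x0A=0x1300A
Completed: cp=U+1300A (starts at byte 7)
Byte[11]=2E: 1-byte ASCII. cp=U+002E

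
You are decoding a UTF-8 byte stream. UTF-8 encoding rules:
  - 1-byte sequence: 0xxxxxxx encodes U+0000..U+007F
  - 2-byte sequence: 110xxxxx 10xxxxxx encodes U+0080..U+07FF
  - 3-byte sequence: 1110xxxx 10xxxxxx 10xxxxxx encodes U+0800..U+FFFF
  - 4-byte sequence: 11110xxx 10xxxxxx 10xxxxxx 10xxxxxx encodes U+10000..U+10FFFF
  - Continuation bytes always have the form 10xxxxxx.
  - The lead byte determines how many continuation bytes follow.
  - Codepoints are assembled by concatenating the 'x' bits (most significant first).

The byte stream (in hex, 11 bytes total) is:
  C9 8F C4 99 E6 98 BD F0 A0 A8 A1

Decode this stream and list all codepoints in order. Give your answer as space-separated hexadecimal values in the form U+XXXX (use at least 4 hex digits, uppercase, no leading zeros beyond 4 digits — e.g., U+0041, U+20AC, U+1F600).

Byte[0]=C9: 2-byte lead, need 1 cont bytes. acc=0x9
Byte[1]=8F: continuation. acc=(acc<<6)|0x0F=0x24F
Completed: cp=U+024F (starts at byte 0)
Byte[2]=C4: 2-byte lead, need 1 cont bytes. acc=0x4
Byte[3]=99: continuation. acc=(acc<<6)|0x19=0x119
Completed: cp=U+0119 (starts at byte 2)
Byte[4]=E6: 3-byte lead, need 2 cont bytes. acc=0x6
Byte[5]=98: continuation. acc=(acc<<6)|0x18=0x198
Byte[6]=BD: continuation. acc=(acc<<6)|0x3D=0x663D
Completed: cp=U+663D (starts at byte 4)
Byte[7]=F0: 4-byte lead, need 3 cont bytes. acc=0x0
Byte[8]=A0: continuation. acc=(acc<<6)|0x20=0x20
Byte[9]=A8: continuation. acc=(acc<<6)|0x28=0x828
Byte[10]=A1: continuation. acc=(acc<<6)|0x21=0x20A21
Completed: cp=U+20A21 (starts at byte 7)

Answer: U+024F U+0119 U+663D U+20A21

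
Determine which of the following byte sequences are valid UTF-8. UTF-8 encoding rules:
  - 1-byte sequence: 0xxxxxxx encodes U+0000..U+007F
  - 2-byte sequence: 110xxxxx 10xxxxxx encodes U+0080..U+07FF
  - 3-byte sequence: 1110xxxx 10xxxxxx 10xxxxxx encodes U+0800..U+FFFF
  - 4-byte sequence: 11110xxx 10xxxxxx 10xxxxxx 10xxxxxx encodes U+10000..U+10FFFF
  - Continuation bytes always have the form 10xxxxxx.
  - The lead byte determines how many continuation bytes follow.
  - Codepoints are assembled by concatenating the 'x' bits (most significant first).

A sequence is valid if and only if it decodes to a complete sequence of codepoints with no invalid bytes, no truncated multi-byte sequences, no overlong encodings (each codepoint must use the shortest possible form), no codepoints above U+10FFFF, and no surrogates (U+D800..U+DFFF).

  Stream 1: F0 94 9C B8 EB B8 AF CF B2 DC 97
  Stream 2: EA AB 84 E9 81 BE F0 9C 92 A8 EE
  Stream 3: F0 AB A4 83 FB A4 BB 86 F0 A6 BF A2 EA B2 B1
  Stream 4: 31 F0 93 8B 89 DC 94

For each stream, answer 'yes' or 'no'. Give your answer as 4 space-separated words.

Answer: yes no no yes

Derivation:
Stream 1: decodes cleanly. VALID
Stream 2: error at byte offset 11. INVALID
Stream 3: error at byte offset 4. INVALID
Stream 4: decodes cleanly. VALID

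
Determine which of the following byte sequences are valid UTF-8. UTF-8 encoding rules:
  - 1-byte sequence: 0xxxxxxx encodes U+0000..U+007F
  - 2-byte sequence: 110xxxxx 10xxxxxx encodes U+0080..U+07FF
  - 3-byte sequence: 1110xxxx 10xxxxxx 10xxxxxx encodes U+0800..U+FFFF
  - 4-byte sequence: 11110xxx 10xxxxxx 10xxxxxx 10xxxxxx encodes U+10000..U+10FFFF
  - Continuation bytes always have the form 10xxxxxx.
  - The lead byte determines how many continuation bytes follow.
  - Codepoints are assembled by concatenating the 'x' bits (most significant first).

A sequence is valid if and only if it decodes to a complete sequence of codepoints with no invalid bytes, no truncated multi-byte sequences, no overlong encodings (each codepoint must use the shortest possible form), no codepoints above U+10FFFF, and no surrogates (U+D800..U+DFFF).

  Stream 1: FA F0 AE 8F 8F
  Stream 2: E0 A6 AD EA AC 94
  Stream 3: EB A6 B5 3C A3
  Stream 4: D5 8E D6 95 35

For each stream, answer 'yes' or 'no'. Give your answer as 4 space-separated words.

Answer: no yes no yes

Derivation:
Stream 1: error at byte offset 0. INVALID
Stream 2: decodes cleanly. VALID
Stream 3: error at byte offset 4. INVALID
Stream 4: decodes cleanly. VALID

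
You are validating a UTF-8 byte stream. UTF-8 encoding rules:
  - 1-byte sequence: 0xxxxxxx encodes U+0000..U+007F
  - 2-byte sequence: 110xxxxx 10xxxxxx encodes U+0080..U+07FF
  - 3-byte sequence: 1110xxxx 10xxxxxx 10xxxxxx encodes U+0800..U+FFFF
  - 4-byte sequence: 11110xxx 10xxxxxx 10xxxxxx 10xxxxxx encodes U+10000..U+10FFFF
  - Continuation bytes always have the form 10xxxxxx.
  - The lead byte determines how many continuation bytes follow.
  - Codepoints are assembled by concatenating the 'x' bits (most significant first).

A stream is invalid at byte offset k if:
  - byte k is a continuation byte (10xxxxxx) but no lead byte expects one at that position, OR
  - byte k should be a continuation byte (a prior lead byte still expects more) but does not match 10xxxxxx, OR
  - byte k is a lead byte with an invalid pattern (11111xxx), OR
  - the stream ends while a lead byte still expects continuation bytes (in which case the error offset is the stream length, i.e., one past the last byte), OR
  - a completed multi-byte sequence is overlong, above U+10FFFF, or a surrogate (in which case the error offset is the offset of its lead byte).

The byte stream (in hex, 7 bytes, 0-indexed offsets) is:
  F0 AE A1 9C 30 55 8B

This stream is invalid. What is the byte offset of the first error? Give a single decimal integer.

Byte[0]=F0: 4-byte lead, need 3 cont bytes. acc=0x0
Byte[1]=AE: continuation. acc=(acc<<6)|0x2E=0x2E
Byte[2]=A1: continuation. acc=(acc<<6)|0x21=0xBA1
Byte[3]=9C: continuation. acc=(acc<<6)|0x1C=0x2E85C
Completed: cp=U+2E85C (starts at byte 0)
Byte[4]=30: 1-byte ASCII. cp=U+0030
Byte[5]=55: 1-byte ASCII. cp=U+0055
Byte[6]=8B: INVALID lead byte (not 0xxx/110x/1110/11110)

Answer: 6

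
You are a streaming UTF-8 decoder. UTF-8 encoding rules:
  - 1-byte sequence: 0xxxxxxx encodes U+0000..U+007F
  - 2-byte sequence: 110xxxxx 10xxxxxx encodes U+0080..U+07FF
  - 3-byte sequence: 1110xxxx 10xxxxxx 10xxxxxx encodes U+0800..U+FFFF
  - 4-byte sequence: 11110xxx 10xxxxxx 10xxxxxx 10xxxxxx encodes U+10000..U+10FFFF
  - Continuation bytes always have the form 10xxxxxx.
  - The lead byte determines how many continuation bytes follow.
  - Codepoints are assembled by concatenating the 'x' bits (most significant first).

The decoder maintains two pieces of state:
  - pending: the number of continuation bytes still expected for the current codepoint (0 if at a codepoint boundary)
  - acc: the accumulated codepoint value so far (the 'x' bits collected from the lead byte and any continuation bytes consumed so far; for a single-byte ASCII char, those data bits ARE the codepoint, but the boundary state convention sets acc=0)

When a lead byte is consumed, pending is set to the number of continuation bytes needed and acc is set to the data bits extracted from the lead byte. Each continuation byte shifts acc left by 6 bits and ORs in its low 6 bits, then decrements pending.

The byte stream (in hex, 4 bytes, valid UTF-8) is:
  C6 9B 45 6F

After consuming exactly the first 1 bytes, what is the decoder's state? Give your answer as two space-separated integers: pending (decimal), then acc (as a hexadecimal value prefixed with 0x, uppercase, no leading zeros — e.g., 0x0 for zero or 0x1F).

Answer: 1 0x6

Derivation:
Byte[0]=C6: 2-byte lead. pending=1, acc=0x6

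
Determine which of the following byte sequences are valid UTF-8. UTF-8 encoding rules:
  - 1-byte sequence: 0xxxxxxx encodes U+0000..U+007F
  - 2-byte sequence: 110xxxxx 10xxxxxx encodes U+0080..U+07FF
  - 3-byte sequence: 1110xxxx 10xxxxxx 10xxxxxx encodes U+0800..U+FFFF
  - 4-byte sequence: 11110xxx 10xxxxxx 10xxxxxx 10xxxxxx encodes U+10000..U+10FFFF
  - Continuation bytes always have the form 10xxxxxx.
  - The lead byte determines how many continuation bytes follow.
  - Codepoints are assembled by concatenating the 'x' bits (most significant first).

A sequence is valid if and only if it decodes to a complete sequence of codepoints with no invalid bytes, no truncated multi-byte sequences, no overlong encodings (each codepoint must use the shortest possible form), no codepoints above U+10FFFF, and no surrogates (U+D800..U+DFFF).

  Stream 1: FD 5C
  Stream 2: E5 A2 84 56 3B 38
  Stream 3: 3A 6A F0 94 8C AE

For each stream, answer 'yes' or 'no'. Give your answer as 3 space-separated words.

Answer: no yes yes

Derivation:
Stream 1: error at byte offset 0. INVALID
Stream 2: decodes cleanly. VALID
Stream 3: decodes cleanly. VALID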